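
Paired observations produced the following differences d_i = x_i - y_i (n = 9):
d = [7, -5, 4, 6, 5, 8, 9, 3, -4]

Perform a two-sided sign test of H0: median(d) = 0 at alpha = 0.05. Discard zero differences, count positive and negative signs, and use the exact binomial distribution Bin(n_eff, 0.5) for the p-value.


Step 1: Discard zero differences. Original n = 9; n_eff = number of nonzero differences = 9.
Nonzero differences (with sign): +7, -5, +4, +6, +5, +8, +9, +3, -4
Step 2: Count signs: positive = 7, negative = 2.
Step 3: Under H0: P(positive) = 0.5, so the number of positives S ~ Bin(9, 0.5).
Step 4: Two-sided exact p-value = sum of Bin(9,0.5) probabilities at or below the observed probability = 0.179688.
Step 5: alpha = 0.05. fail to reject H0.

n_eff = 9, pos = 7, neg = 2, p = 0.179688, fail to reject H0.


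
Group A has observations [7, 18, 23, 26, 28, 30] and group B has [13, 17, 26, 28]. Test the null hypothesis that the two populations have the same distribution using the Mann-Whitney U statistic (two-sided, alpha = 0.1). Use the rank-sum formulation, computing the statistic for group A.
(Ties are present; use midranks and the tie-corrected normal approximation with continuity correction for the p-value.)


Step 1: Combine and sort all 10 observations; assign midranks.
sorted (value, group): (7,X), (13,Y), (17,Y), (18,X), (23,X), (26,X), (26,Y), (28,X), (28,Y), (30,X)
ranks: 7->1, 13->2, 17->3, 18->4, 23->5, 26->6.5, 26->6.5, 28->8.5, 28->8.5, 30->10
Step 2: Rank sum for X: R1 = 1 + 4 + 5 + 6.5 + 8.5 + 10 = 35.
Step 3: U_X = R1 - n1(n1+1)/2 = 35 - 6*7/2 = 35 - 21 = 14.
       U_Y = n1*n2 - U_X = 24 - 14 = 10.
Step 4: Ties are present, so use the tie-corrected normal approximation (with continuity correction) for the p-value.
Step 5: p-value = 0.747637; compare to alpha = 0.1. fail to reject H0.

U_X = 14, p = 0.747637, fail to reject H0 at alpha = 0.1.


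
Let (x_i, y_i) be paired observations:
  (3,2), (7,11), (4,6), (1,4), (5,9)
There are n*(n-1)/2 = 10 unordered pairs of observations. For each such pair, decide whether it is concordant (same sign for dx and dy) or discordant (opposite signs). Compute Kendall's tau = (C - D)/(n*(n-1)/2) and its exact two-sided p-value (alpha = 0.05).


Step 1: Enumerate the 10 unordered pairs (i,j) with i<j and classify each by sign(x_j-x_i) * sign(y_j-y_i).
  (1,2):dx=+4,dy=+9->C; (1,3):dx=+1,dy=+4->C; (1,4):dx=-2,dy=+2->D; (1,5):dx=+2,dy=+7->C
  (2,3):dx=-3,dy=-5->C; (2,4):dx=-6,dy=-7->C; (2,5):dx=-2,dy=-2->C; (3,4):dx=-3,dy=-2->C
  (3,5):dx=+1,dy=+3->C; (4,5):dx=+4,dy=+5->C
Step 2: C = 9, D = 1, total pairs = 10.
Step 3: tau = (C - D)/(n(n-1)/2) = (9 - 1)/10 = 0.800000.
Step 4: Exact two-sided p-value (enumerate n! = 120 permutations of y under H0): p = 0.083333.
Step 5: alpha = 0.05. fail to reject H0.

tau_b = 0.8000 (C=9, D=1), p = 0.083333, fail to reject H0.


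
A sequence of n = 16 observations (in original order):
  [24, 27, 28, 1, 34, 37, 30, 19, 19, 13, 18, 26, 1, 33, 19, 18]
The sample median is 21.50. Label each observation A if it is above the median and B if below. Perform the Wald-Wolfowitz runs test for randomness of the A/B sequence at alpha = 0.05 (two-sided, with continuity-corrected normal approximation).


Step 1: Compute median = 21.50; label A = above, B = below.
Labels in order: AAABAAABBBBABABB  (n_A = 8, n_B = 8)
Step 2: Count runs R = 8.
Step 3: Under H0 (random ordering), E[R] = 2*n_A*n_B/(n_A+n_B) + 1 = 2*8*8/16 + 1 = 9.0000.
        Var[R] = 2*n_A*n_B*(2*n_A*n_B - n_A - n_B) / ((n_A+n_B)^2 * (n_A+n_B-1)) = 14336/3840 = 3.7333.
        SD[R] = 1.9322.
Step 4: Continuity-corrected z = (R + 0.5 - E[R]) / SD[R] = (8 + 0.5 - 9.0000) / 1.9322 = -0.2588.
Step 5: Two-sided p-value via normal approximation = 2*(1 - Phi(|z|)) = 0.795809.
Step 6: alpha = 0.05. fail to reject H0.

R = 8, z = -0.2588, p = 0.795809, fail to reject H0.


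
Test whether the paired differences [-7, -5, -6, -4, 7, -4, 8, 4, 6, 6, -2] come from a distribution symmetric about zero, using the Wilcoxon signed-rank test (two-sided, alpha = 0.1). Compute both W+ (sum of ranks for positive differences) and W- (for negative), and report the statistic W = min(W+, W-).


Step 1: Drop any zero differences (none here) and take |d_i|.
|d| = [7, 5, 6, 4, 7, 4, 8, 4, 6, 6, 2]
Step 2: Midrank |d_i| (ties get averaged ranks).
ranks: |7|->9.5, |5|->5, |6|->7, |4|->3, |7|->9.5, |4|->3, |8|->11, |4|->3, |6|->7, |6|->7, |2|->1
Step 3: Attach original signs; sum ranks with positive sign and with negative sign.
W+ = 9.5 + 11 + 3 + 7 + 7 = 37.5
W- = 9.5 + 5 + 7 + 3 + 3 + 1 = 28.5
(Check: W+ + W- = 66 should equal n(n+1)/2 = 66.)
Step 4: Test statistic W = min(W+, W-) = 28.5.
Step 5: Ties in |d|, so use the tie-corrected normal approximation.
        E[W] = n(n+1)/4 = 11*12/4 = 33.
        Tie groups: |d|=4 (t=3), |d|=6 (t=3), |d|=7 (t=2); sum(t^3 - t) = 54.
        Var[W] = n(n+1)(2n+1)/24 - sum(t^3-t)/48 = 3036/24 - 54/48 = 125.375.
        z = (W - E[W]) / sqrt(Var[W]) = (28.5 - 33) / 11.1971 = -0.4019.
        Two-sided p = 2*Phi(z) = 0.687765.
Step 6: alpha = 0.1. fail to reject H0.

W+ = 37.5, W- = 28.5, W = min = 28.5, p = 0.687765, fail to reject H0.


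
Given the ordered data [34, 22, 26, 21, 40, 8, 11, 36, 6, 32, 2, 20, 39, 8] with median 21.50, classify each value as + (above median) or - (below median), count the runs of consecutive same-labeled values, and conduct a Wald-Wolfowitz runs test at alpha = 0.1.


Step 1: Compute median = 21.50; label A = above, B = below.
Labels in order: AAABABBABABBAB  (n_A = 7, n_B = 7)
Step 2: Count runs R = 10.
Step 3: Under H0 (random ordering), E[R] = 2*n_A*n_B/(n_A+n_B) + 1 = 2*7*7/14 + 1 = 8.0000.
        Var[R] = 2*n_A*n_B*(2*n_A*n_B - n_A - n_B) / ((n_A+n_B)^2 * (n_A+n_B-1)) = 8232/2548 = 3.2308.
        SD[R] = 1.7974.
Step 4: Continuity-corrected z = (R - 0.5 - E[R]) / SD[R] = (10 - 0.5 - 8.0000) / 1.7974 = 0.8345.
Step 5: Two-sided p-value via normal approximation = 2*(1 - Phi(|z|)) = 0.403986.
Step 6: alpha = 0.1. fail to reject H0.

R = 10, z = 0.8345, p = 0.403986, fail to reject H0.


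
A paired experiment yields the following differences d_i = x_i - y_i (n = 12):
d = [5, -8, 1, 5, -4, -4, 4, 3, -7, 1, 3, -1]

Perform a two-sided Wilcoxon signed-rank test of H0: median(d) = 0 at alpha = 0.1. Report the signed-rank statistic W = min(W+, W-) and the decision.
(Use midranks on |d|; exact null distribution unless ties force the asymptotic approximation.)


Step 1: Drop any zero differences (none here) and take |d_i|.
|d| = [5, 8, 1, 5, 4, 4, 4, 3, 7, 1, 3, 1]
Step 2: Midrank |d_i| (ties get averaged ranks).
ranks: |5|->9.5, |8|->12, |1|->2, |5|->9.5, |4|->7, |4|->7, |4|->7, |3|->4.5, |7|->11, |1|->2, |3|->4.5, |1|->2
Step 3: Attach original signs; sum ranks with positive sign and with negative sign.
W+ = 9.5 + 2 + 9.5 + 7 + 4.5 + 2 + 4.5 = 39
W- = 12 + 7 + 7 + 11 + 2 = 39
(Check: W+ + W- = 78 should equal n(n+1)/2 = 78.)
Step 4: Test statistic W = min(W+, W-) = 39.
Step 5: Ties in |d|, so use the tie-corrected normal approximation.
        E[W] = n(n+1)/4 = 12*13/4 = 39.
        Tie groups: |d|=1 (t=3), |d|=3 (t=2), |d|=4 (t=3), |d|=5 (t=2); sum(t^3 - t) = 60.
        Var[W] = n(n+1)(2n+1)/24 - sum(t^3-t)/48 = 3900/24 - 60/48 = 161.25.
        z = (W - E[W]) / sqrt(Var[W]) = (39 - 39) / 12.6984 = 0.0000.
        Two-sided p = 2*Phi(z) = 1.000000.
Step 6: alpha = 0.1. fail to reject H0.

W+ = 39, W- = 39, W = min = 39, p = 1.000000, fail to reject H0.


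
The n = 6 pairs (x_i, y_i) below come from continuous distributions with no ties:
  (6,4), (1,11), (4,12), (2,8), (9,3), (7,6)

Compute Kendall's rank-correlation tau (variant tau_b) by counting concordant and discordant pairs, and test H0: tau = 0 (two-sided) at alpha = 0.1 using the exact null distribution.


Step 1: Enumerate the 15 unordered pairs (i,j) with i<j and classify each by sign(x_j-x_i) * sign(y_j-y_i).
  (1,2):dx=-5,dy=+7->D; (1,3):dx=-2,dy=+8->D; (1,4):dx=-4,dy=+4->D; (1,5):dx=+3,dy=-1->D
  (1,6):dx=+1,dy=+2->C; (2,3):dx=+3,dy=+1->C; (2,4):dx=+1,dy=-3->D; (2,5):dx=+8,dy=-8->D
  (2,6):dx=+6,dy=-5->D; (3,4):dx=-2,dy=-4->C; (3,5):dx=+5,dy=-9->D; (3,6):dx=+3,dy=-6->D
  (4,5):dx=+7,dy=-5->D; (4,6):dx=+5,dy=-2->D; (5,6):dx=-2,dy=+3->D
Step 2: C = 3, D = 12, total pairs = 15.
Step 3: tau = (C - D)/(n(n-1)/2) = (3 - 12)/15 = -0.600000.
Step 4: Exact two-sided p-value (enumerate n! = 720 permutations of y under H0): p = 0.136111.
Step 5: alpha = 0.1. fail to reject H0.

tau_b = -0.6000 (C=3, D=12), p = 0.136111, fail to reject H0.


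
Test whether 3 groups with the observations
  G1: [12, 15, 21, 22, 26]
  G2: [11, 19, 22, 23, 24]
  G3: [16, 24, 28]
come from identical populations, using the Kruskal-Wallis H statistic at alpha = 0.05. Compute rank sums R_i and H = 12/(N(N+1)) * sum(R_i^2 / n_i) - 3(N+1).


Step 1: Combine all N = 13 observations and assign midranks.
sorted (value, group, rank): (11,G2,1), (12,G1,2), (15,G1,3), (16,G3,4), (19,G2,5), (21,G1,6), (22,G1,7.5), (22,G2,7.5), (23,G2,9), (24,G2,10.5), (24,G3,10.5), (26,G1,12), (28,G3,13)
Step 2: Sum ranks within each group.
R_1 = 30.5 (n_1 = 5)
R_2 = 33 (n_2 = 5)
R_3 = 27.5 (n_3 = 3)
Step 3: H = 12/(N(N+1)) * sum(R_i^2/n_i) - 3(N+1)
     = 12/(13*14) * (30.5^2/5 + 33^2/5 + 27.5^2/3) - 3*14
     = 0.065934 * 655.933 - 42
     = 1.248352.
Step 4: Ties present; correction factor C = 1 - 12/(13^3 - 13) = 0.994505. Corrected H = 1.248352 / 0.994505 = 1.255249.
Step 5: Under H0, H ~ chi^2(2); p-value = 0.533859.
Step 6: alpha = 0.05. fail to reject H0.

H = 1.2552, df = 2, p = 0.533859, fail to reject H0.


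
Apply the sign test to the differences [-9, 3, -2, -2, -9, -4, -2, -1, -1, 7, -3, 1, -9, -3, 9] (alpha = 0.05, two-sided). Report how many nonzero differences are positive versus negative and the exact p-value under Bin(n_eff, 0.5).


Step 1: Discard zero differences. Original n = 15; n_eff = number of nonzero differences = 15.
Nonzero differences (with sign): -9, +3, -2, -2, -9, -4, -2, -1, -1, +7, -3, +1, -9, -3, +9
Step 2: Count signs: positive = 4, negative = 11.
Step 3: Under H0: P(positive) = 0.5, so the number of positives S ~ Bin(15, 0.5).
Step 4: Two-sided exact p-value = sum of Bin(15,0.5) probabilities at or below the observed probability = 0.118469.
Step 5: alpha = 0.05. fail to reject H0.

n_eff = 15, pos = 4, neg = 11, p = 0.118469, fail to reject H0.


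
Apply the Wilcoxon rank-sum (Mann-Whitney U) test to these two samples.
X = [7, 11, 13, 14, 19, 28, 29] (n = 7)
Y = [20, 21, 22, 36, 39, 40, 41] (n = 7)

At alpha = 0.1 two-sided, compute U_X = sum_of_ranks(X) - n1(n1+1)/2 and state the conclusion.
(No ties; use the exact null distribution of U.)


Step 1: Combine and sort all 14 observations; assign midranks.
sorted (value, group): (7,X), (11,X), (13,X), (14,X), (19,X), (20,Y), (21,Y), (22,Y), (28,X), (29,X), (36,Y), (39,Y), (40,Y), (41,Y)
ranks: 7->1, 11->2, 13->3, 14->4, 19->5, 20->6, 21->7, 22->8, 28->9, 29->10, 36->11, 39->12, 40->13, 41->14
Step 2: Rank sum for X: R1 = 1 + 2 + 3 + 4 + 5 + 9 + 10 = 34.
Step 3: U_X = R1 - n1(n1+1)/2 = 34 - 7*8/2 = 34 - 28 = 6.
       U_Y = n1*n2 - U_X = 49 - 6 = 43.
Step 4: No ties, so the exact null distribution of U (based on enumerating the C(14,7) = 3432 equally likely rank assignments) gives the two-sided p-value.
Step 5: p-value = 0.017483; compare to alpha = 0.1. reject H0.

U_X = 6, p = 0.017483, reject H0 at alpha = 0.1.


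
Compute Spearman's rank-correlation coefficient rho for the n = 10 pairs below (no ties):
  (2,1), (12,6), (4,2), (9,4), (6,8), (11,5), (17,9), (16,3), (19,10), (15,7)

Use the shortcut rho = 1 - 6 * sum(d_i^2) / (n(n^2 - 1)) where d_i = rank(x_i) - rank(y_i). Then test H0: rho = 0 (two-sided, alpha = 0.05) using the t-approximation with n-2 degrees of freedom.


Step 1: Rank x and y separately (midranks; no ties here).
rank(x): 2->1, 12->6, 4->2, 9->4, 6->3, 11->5, 17->9, 16->8, 19->10, 15->7
rank(y): 1->1, 6->6, 2->2, 4->4, 8->8, 5->5, 9->9, 3->3, 10->10, 7->7
Step 2: d_i = R_x(i) - R_y(i); compute d_i^2.
  (1-1)^2=0, (6-6)^2=0, (2-2)^2=0, (4-4)^2=0, (3-8)^2=25, (5-5)^2=0, (9-9)^2=0, (8-3)^2=25, (10-10)^2=0, (7-7)^2=0
sum(d^2) = 50.
Step 3: rho = 1 - 6*50 / (10*(10^2 - 1)) = 1 - 300/990 = 0.696970.
Step 4: Under H0, t = rho * sqrt((n-2)/(1-rho^2)) = 2.7490 ~ t(8).
Step 5: Two-sided p-value from the t-distribution with 8 df = 0.025097.
Step 6: alpha = 0.05. reject H0.

rho = 0.6970, p = 0.025097, reject H0 at alpha = 0.05.


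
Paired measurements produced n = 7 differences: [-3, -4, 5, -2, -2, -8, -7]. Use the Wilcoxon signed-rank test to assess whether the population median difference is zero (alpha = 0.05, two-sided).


Step 1: Drop any zero differences (none here) and take |d_i|.
|d| = [3, 4, 5, 2, 2, 8, 7]
Step 2: Midrank |d_i| (ties get averaged ranks).
ranks: |3|->3, |4|->4, |5|->5, |2|->1.5, |2|->1.5, |8|->7, |7|->6
Step 3: Attach original signs; sum ranks with positive sign and with negative sign.
W+ = 5 = 5
W- = 3 + 4 + 1.5 + 1.5 + 7 + 6 = 23
(Check: W+ + W- = 28 should equal n(n+1)/2 = 28.)
Step 4: Test statistic W = min(W+, W-) = 5.
Step 5: Ties in |d|, so use the tie-corrected normal approximation.
        E[W] = n(n+1)/4 = 7*8/4 = 14.
        Tie groups: |d|=2 (t=2); sum(t^3 - t) = 6.
        Var[W] = n(n+1)(2n+1)/24 - sum(t^3-t)/48 = 840/24 - 6/48 = 34.875.
        z = (W - E[W]) / sqrt(Var[W]) = (5 - 14) / 5.9055 = -1.5240.
        Two-sided p = 2*Phi(z) = 0.127508.
Step 6: alpha = 0.05. fail to reject H0.

W+ = 5, W- = 23, W = min = 5, p = 0.127508, fail to reject H0.


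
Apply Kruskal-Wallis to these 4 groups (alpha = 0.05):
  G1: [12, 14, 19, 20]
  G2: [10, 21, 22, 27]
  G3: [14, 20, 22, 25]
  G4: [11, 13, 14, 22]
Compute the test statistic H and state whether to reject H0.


Step 1: Combine all N = 16 observations and assign midranks.
sorted (value, group, rank): (10,G2,1), (11,G4,2), (12,G1,3), (13,G4,4), (14,G1,6), (14,G3,6), (14,G4,6), (19,G1,8), (20,G1,9.5), (20,G3,9.5), (21,G2,11), (22,G2,13), (22,G3,13), (22,G4,13), (25,G3,15), (27,G2,16)
Step 2: Sum ranks within each group.
R_1 = 26.5 (n_1 = 4)
R_2 = 41 (n_2 = 4)
R_3 = 43.5 (n_3 = 4)
R_4 = 25 (n_4 = 4)
Step 3: H = 12/(N(N+1)) * sum(R_i^2/n_i) - 3(N+1)
     = 12/(16*17) * (26.5^2/4 + 41^2/4 + 43.5^2/4 + 25^2/4) - 3*17
     = 0.044118 * 1225.12 - 51
     = 3.049632.
Step 4: Ties present; correction factor C = 1 - 54/(16^3 - 16) = 0.986765. Corrected H = 3.049632 / 0.986765 = 3.090537.
Step 5: Under H0, H ~ chi^2(3); p-value = 0.377876.
Step 6: alpha = 0.05. fail to reject H0.

H = 3.0905, df = 3, p = 0.377876, fail to reject H0.


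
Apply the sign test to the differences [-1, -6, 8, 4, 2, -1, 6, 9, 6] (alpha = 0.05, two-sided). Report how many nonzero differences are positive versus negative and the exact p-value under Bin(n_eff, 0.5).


Step 1: Discard zero differences. Original n = 9; n_eff = number of nonzero differences = 9.
Nonzero differences (with sign): -1, -6, +8, +4, +2, -1, +6, +9, +6
Step 2: Count signs: positive = 6, negative = 3.
Step 3: Under H0: P(positive) = 0.5, so the number of positives S ~ Bin(9, 0.5).
Step 4: Two-sided exact p-value = sum of Bin(9,0.5) probabilities at or below the observed probability = 0.507812.
Step 5: alpha = 0.05. fail to reject H0.

n_eff = 9, pos = 6, neg = 3, p = 0.507812, fail to reject H0.


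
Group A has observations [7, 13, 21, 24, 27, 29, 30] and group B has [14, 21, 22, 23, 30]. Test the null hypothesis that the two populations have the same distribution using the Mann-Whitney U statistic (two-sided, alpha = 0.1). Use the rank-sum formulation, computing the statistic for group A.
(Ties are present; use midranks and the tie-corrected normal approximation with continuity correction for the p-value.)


Step 1: Combine and sort all 12 observations; assign midranks.
sorted (value, group): (7,X), (13,X), (14,Y), (21,X), (21,Y), (22,Y), (23,Y), (24,X), (27,X), (29,X), (30,X), (30,Y)
ranks: 7->1, 13->2, 14->3, 21->4.5, 21->4.5, 22->6, 23->7, 24->8, 27->9, 29->10, 30->11.5, 30->11.5
Step 2: Rank sum for X: R1 = 1 + 2 + 4.5 + 8 + 9 + 10 + 11.5 = 46.
Step 3: U_X = R1 - n1(n1+1)/2 = 46 - 7*8/2 = 46 - 28 = 18.
       U_Y = n1*n2 - U_X = 35 - 18 = 17.
Step 4: Ties are present, so use the tie-corrected normal approximation (with continuity correction) for the p-value.
Step 5: p-value = 1.000000; compare to alpha = 0.1. fail to reject H0.

U_X = 18, p = 1.000000, fail to reject H0 at alpha = 0.1.


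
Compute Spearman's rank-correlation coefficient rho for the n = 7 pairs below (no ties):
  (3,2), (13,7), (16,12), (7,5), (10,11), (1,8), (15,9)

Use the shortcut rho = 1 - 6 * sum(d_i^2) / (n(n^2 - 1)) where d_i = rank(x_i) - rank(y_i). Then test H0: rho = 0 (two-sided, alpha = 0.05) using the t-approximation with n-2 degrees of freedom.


Step 1: Rank x and y separately (midranks; no ties here).
rank(x): 3->2, 13->5, 16->7, 7->3, 10->4, 1->1, 15->6
rank(y): 2->1, 7->3, 12->7, 5->2, 11->6, 8->4, 9->5
Step 2: d_i = R_x(i) - R_y(i); compute d_i^2.
  (2-1)^2=1, (5-3)^2=4, (7-7)^2=0, (3-2)^2=1, (4-6)^2=4, (1-4)^2=9, (6-5)^2=1
sum(d^2) = 20.
Step 3: rho = 1 - 6*20 / (7*(7^2 - 1)) = 1 - 120/336 = 0.642857.
Step 4: Under H0, t = rho * sqrt((n-2)/(1-rho^2)) = 1.8766 ~ t(5).
Step 5: Two-sided p-value from the t-distribution with 5 df = 0.119392.
Step 6: alpha = 0.05. fail to reject H0.

rho = 0.6429, p = 0.119392, fail to reject H0 at alpha = 0.05.


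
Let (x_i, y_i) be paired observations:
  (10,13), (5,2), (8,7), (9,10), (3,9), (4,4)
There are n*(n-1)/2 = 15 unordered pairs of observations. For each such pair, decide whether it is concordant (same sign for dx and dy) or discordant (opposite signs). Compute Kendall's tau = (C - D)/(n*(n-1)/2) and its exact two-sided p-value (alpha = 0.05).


Step 1: Enumerate the 15 unordered pairs (i,j) with i<j and classify each by sign(x_j-x_i) * sign(y_j-y_i).
  (1,2):dx=-5,dy=-11->C; (1,3):dx=-2,dy=-6->C; (1,4):dx=-1,dy=-3->C; (1,5):dx=-7,dy=-4->C
  (1,6):dx=-6,dy=-9->C; (2,3):dx=+3,dy=+5->C; (2,4):dx=+4,dy=+8->C; (2,5):dx=-2,dy=+7->D
  (2,6):dx=-1,dy=+2->D; (3,4):dx=+1,dy=+3->C; (3,5):dx=-5,dy=+2->D; (3,6):dx=-4,dy=-3->C
  (4,5):dx=-6,dy=-1->C; (4,6):dx=-5,dy=-6->C; (5,6):dx=+1,dy=-5->D
Step 2: C = 11, D = 4, total pairs = 15.
Step 3: tau = (C - D)/(n(n-1)/2) = (11 - 4)/15 = 0.466667.
Step 4: Exact two-sided p-value (enumerate n! = 720 permutations of y under H0): p = 0.272222.
Step 5: alpha = 0.05. fail to reject H0.

tau_b = 0.4667 (C=11, D=4), p = 0.272222, fail to reject H0.


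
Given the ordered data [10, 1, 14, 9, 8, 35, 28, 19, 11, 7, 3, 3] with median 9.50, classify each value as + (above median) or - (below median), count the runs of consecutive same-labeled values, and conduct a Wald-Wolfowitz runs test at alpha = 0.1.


Step 1: Compute median = 9.50; label A = above, B = below.
Labels in order: ABABBAAAABBB  (n_A = 6, n_B = 6)
Step 2: Count runs R = 6.
Step 3: Under H0 (random ordering), E[R] = 2*n_A*n_B/(n_A+n_B) + 1 = 2*6*6/12 + 1 = 7.0000.
        Var[R] = 2*n_A*n_B*(2*n_A*n_B - n_A - n_B) / ((n_A+n_B)^2 * (n_A+n_B-1)) = 4320/1584 = 2.7273.
        SD[R] = 1.6514.
Step 4: Continuity-corrected z = (R + 0.5 - E[R]) / SD[R] = (6 + 0.5 - 7.0000) / 1.6514 = -0.3028.
Step 5: Two-sided p-value via normal approximation = 2*(1 - Phi(|z|)) = 0.762069.
Step 6: alpha = 0.1. fail to reject H0.

R = 6, z = -0.3028, p = 0.762069, fail to reject H0.


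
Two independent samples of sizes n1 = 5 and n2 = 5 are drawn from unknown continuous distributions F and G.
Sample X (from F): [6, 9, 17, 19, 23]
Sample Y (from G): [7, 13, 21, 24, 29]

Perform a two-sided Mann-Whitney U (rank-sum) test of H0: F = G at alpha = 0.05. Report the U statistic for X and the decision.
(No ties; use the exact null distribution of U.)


Step 1: Combine and sort all 10 observations; assign midranks.
sorted (value, group): (6,X), (7,Y), (9,X), (13,Y), (17,X), (19,X), (21,Y), (23,X), (24,Y), (29,Y)
ranks: 6->1, 7->2, 9->3, 13->4, 17->5, 19->6, 21->7, 23->8, 24->9, 29->10
Step 2: Rank sum for X: R1 = 1 + 3 + 5 + 6 + 8 = 23.
Step 3: U_X = R1 - n1(n1+1)/2 = 23 - 5*6/2 = 23 - 15 = 8.
       U_Y = n1*n2 - U_X = 25 - 8 = 17.
Step 4: No ties, so the exact null distribution of U (based on enumerating the C(10,5) = 252 equally likely rank assignments) gives the two-sided p-value.
Step 5: p-value = 0.420635; compare to alpha = 0.05. fail to reject H0.

U_X = 8, p = 0.420635, fail to reject H0 at alpha = 0.05.


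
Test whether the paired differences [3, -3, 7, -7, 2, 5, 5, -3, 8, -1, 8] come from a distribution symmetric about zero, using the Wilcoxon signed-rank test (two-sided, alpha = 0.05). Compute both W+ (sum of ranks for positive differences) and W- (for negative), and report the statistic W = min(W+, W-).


Step 1: Drop any zero differences (none here) and take |d_i|.
|d| = [3, 3, 7, 7, 2, 5, 5, 3, 8, 1, 8]
Step 2: Midrank |d_i| (ties get averaged ranks).
ranks: |3|->4, |3|->4, |7|->8.5, |7|->8.5, |2|->2, |5|->6.5, |5|->6.5, |3|->4, |8|->10.5, |1|->1, |8|->10.5
Step 3: Attach original signs; sum ranks with positive sign and with negative sign.
W+ = 4 + 8.5 + 2 + 6.5 + 6.5 + 10.5 + 10.5 = 48.5
W- = 4 + 8.5 + 4 + 1 = 17.5
(Check: W+ + W- = 66 should equal n(n+1)/2 = 66.)
Step 4: Test statistic W = min(W+, W-) = 17.5.
Step 5: Ties in |d|, so use the tie-corrected normal approximation.
        E[W] = n(n+1)/4 = 11*12/4 = 33.
        Tie groups: |d|=3 (t=3), |d|=5 (t=2), |d|=7 (t=2), |d|=8 (t=2); sum(t^3 - t) = 42.
        Var[W] = n(n+1)(2n+1)/24 - sum(t^3-t)/48 = 3036/24 - 42/48 = 125.625.
        z = (W - E[W]) / sqrt(Var[W]) = (17.5 - 33) / 11.2083 = -1.3829.
        Two-sided p = 2*Phi(z) = 0.166693.
Step 6: alpha = 0.05. fail to reject H0.

W+ = 48.5, W- = 17.5, W = min = 17.5, p = 0.166693, fail to reject H0.


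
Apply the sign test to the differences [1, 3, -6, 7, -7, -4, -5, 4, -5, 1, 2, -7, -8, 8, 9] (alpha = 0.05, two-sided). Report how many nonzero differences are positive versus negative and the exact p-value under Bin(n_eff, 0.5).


Step 1: Discard zero differences. Original n = 15; n_eff = number of nonzero differences = 15.
Nonzero differences (with sign): +1, +3, -6, +7, -7, -4, -5, +4, -5, +1, +2, -7, -8, +8, +9
Step 2: Count signs: positive = 8, negative = 7.
Step 3: Under H0: P(positive) = 0.5, so the number of positives S ~ Bin(15, 0.5).
Step 4: Two-sided exact p-value = sum of Bin(15,0.5) probabilities at or below the observed probability = 1.000000.
Step 5: alpha = 0.05. fail to reject H0.

n_eff = 15, pos = 8, neg = 7, p = 1.000000, fail to reject H0.


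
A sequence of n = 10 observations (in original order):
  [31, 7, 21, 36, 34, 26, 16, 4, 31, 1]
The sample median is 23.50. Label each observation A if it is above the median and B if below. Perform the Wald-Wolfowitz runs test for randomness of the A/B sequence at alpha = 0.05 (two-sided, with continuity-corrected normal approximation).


Step 1: Compute median = 23.50; label A = above, B = below.
Labels in order: ABBAAABBAB  (n_A = 5, n_B = 5)
Step 2: Count runs R = 6.
Step 3: Under H0 (random ordering), E[R] = 2*n_A*n_B/(n_A+n_B) + 1 = 2*5*5/10 + 1 = 6.0000.
        Var[R] = 2*n_A*n_B*(2*n_A*n_B - n_A - n_B) / ((n_A+n_B)^2 * (n_A+n_B-1)) = 2000/900 = 2.2222.
        SD[R] = 1.4907.
Step 4: R = E[R], so z = 0 with no continuity correction.
Step 5: Two-sided p-value via normal approximation = 2*(1 - Phi(|z|)) = 1.000000.
Step 6: alpha = 0.05. fail to reject H0.

R = 6, z = 0.0000, p = 1.000000, fail to reject H0.


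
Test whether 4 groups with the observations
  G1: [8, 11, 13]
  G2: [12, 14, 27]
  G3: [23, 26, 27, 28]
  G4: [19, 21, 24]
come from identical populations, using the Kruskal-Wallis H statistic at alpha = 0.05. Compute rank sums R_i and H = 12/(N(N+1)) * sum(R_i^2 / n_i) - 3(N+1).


Step 1: Combine all N = 13 observations and assign midranks.
sorted (value, group, rank): (8,G1,1), (11,G1,2), (12,G2,3), (13,G1,4), (14,G2,5), (19,G4,6), (21,G4,7), (23,G3,8), (24,G4,9), (26,G3,10), (27,G2,11.5), (27,G3,11.5), (28,G3,13)
Step 2: Sum ranks within each group.
R_1 = 7 (n_1 = 3)
R_2 = 19.5 (n_2 = 3)
R_3 = 42.5 (n_3 = 4)
R_4 = 22 (n_4 = 3)
Step 3: H = 12/(N(N+1)) * sum(R_i^2/n_i) - 3(N+1)
     = 12/(13*14) * (7^2/3 + 19.5^2/3 + 42.5^2/4 + 22^2/3) - 3*14
     = 0.065934 * 755.979 - 42
     = 7.844780.
Step 4: Ties present; correction factor C = 1 - 6/(13^3 - 13) = 0.997253. Corrected H = 7.844780 / 0.997253 = 7.866391.
Step 5: Under H0, H ~ chi^2(3); p-value = 0.048855.
Step 6: alpha = 0.05. reject H0.

H = 7.8664, df = 3, p = 0.048855, reject H0.


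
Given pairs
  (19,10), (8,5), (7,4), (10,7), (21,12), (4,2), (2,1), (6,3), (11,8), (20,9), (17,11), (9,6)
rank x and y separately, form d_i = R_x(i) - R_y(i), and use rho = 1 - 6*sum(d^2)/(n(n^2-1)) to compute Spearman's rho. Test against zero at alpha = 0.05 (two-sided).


Step 1: Rank x and y separately (midranks; no ties here).
rank(x): 19->10, 8->5, 7->4, 10->7, 21->12, 4->2, 2->1, 6->3, 11->8, 20->11, 17->9, 9->6
rank(y): 10->10, 5->5, 4->4, 7->7, 12->12, 2->2, 1->1, 3->3, 8->8, 9->9, 11->11, 6->6
Step 2: d_i = R_x(i) - R_y(i); compute d_i^2.
  (10-10)^2=0, (5-5)^2=0, (4-4)^2=0, (7-7)^2=0, (12-12)^2=0, (2-2)^2=0, (1-1)^2=0, (3-3)^2=0, (8-8)^2=0, (11-9)^2=4, (9-11)^2=4, (6-6)^2=0
sum(d^2) = 8.
Step 3: rho = 1 - 6*8 / (12*(12^2 - 1)) = 1 - 48/1716 = 0.972028.
Step 4: Under H0, t = rho * sqrt((n-2)/(1-rho^2)) = 13.0876 ~ t(10).
Step 5: Two-sided p-value from the t-distribution with 10 df = 0.000000.
Step 6: alpha = 0.05. reject H0.

rho = 0.9720, p = 0.000000, reject H0 at alpha = 0.05.


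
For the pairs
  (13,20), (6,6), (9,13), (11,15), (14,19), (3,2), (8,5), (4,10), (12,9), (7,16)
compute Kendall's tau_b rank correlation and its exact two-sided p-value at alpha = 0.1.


Step 1: Enumerate the 45 unordered pairs (i,j) with i<j and classify each by sign(x_j-x_i) * sign(y_j-y_i).
  (1,2):dx=-7,dy=-14->C; (1,3):dx=-4,dy=-7->C; (1,4):dx=-2,dy=-5->C; (1,5):dx=+1,dy=-1->D
  (1,6):dx=-10,dy=-18->C; (1,7):dx=-5,dy=-15->C; (1,8):dx=-9,dy=-10->C; (1,9):dx=-1,dy=-11->C
  (1,10):dx=-6,dy=-4->C; (2,3):dx=+3,dy=+7->C; (2,4):dx=+5,dy=+9->C; (2,5):dx=+8,dy=+13->C
  (2,6):dx=-3,dy=-4->C; (2,7):dx=+2,dy=-1->D; (2,8):dx=-2,dy=+4->D; (2,9):dx=+6,dy=+3->C
  (2,10):dx=+1,dy=+10->C; (3,4):dx=+2,dy=+2->C; (3,5):dx=+5,dy=+6->C; (3,6):dx=-6,dy=-11->C
  (3,7):dx=-1,dy=-8->C; (3,8):dx=-5,dy=-3->C; (3,9):dx=+3,dy=-4->D; (3,10):dx=-2,dy=+3->D
  (4,5):dx=+3,dy=+4->C; (4,6):dx=-8,dy=-13->C; (4,7):dx=-3,dy=-10->C; (4,8):dx=-7,dy=-5->C
  (4,9):dx=+1,dy=-6->D; (4,10):dx=-4,dy=+1->D; (5,6):dx=-11,dy=-17->C; (5,7):dx=-6,dy=-14->C
  (5,8):dx=-10,dy=-9->C; (5,9):dx=-2,dy=-10->C; (5,10):dx=-7,dy=-3->C; (6,7):dx=+5,dy=+3->C
  (6,8):dx=+1,dy=+8->C; (6,9):dx=+9,dy=+7->C; (6,10):dx=+4,dy=+14->C; (7,8):dx=-4,dy=+5->D
  (7,9):dx=+4,dy=+4->C; (7,10):dx=-1,dy=+11->D; (8,9):dx=+8,dy=-1->D; (8,10):dx=+3,dy=+6->C
  (9,10):dx=-5,dy=+7->D
Step 2: C = 34, D = 11, total pairs = 45.
Step 3: tau = (C - D)/(n(n-1)/2) = (34 - 11)/45 = 0.511111.
Step 4: Exact two-sided p-value (enumerate n! = 3628800 permutations of y under H0): p = 0.046623.
Step 5: alpha = 0.1. reject H0.

tau_b = 0.5111 (C=34, D=11), p = 0.046623, reject H0.


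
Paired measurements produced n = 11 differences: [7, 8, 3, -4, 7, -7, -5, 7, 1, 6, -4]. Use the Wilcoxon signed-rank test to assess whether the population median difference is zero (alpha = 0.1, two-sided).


Step 1: Drop any zero differences (none here) and take |d_i|.
|d| = [7, 8, 3, 4, 7, 7, 5, 7, 1, 6, 4]
Step 2: Midrank |d_i| (ties get averaged ranks).
ranks: |7|->8.5, |8|->11, |3|->2, |4|->3.5, |7|->8.5, |7|->8.5, |5|->5, |7|->8.5, |1|->1, |6|->6, |4|->3.5
Step 3: Attach original signs; sum ranks with positive sign and with negative sign.
W+ = 8.5 + 11 + 2 + 8.5 + 8.5 + 1 + 6 = 45.5
W- = 3.5 + 8.5 + 5 + 3.5 = 20.5
(Check: W+ + W- = 66 should equal n(n+1)/2 = 66.)
Step 4: Test statistic W = min(W+, W-) = 20.5.
Step 5: Ties in |d|, so use the tie-corrected normal approximation.
        E[W] = n(n+1)/4 = 11*12/4 = 33.
        Tie groups: |d|=4 (t=2), |d|=7 (t=4); sum(t^3 - t) = 66.
        Var[W] = n(n+1)(2n+1)/24 - sum(t^3-t)/48 = 3036/24 - 66/48 = 125.125.
        z = (W - E[W]) / sqrt(Var[W]) = (20.5 - 33) / 11.1859 = -1.1175.
        Two-sided p = 2*Phi(z) = 0.263791.
Step 6: alpha = 0.1. fail to reject H0.

W+ = 45.5, W- = 20.5, W = min = 20.5, p = 0.263791, fail to reject H0.


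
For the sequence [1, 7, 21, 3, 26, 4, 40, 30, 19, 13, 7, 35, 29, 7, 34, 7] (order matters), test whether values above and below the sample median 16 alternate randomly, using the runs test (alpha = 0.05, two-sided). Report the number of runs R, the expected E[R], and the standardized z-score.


Step 1: Compute median = 16; label A = above, B = below.
Labels in order: BBABABAAABBAABAB  (n_A = 8, n_B = 8)
Step 2: Count runs R = 11.
Step 3: Under H0 (random ordering), E[R] = 2*n_A*n_B/(n_A+n_B) + 1 = 2*8*8/16 + 1 = 9.0000.
        Var[R] = 2*n_A*n_B*(2*n_A*n_B - n_A - n_B) / ((n_A+n_B)^2 * (n_A+n_B-1)) = 14336/3840 = 3.7333.
        SD[R] = 1.9322.
Step 4: Continuity-corrected z = (R - 0.5 - E[R]) / SD[R] = (11 - 0.5 - 9.0000) / 1.9322 = 0.7763.
Step 5: Two-sided p-value via normal approximation = 2*(1 - Phi(|z|)) = 0.437558.
Step 6: alpha = 0.05. fail to reject H0.

R = 11, z = 0.7763, p = 0.437558, fail to reject H0.


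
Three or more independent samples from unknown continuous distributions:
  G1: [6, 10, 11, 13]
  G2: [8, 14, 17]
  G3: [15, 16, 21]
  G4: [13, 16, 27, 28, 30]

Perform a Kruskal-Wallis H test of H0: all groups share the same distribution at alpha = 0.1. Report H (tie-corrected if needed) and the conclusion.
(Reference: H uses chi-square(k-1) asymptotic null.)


Step 1: Combine all N = 15 observations and assign midranks.
sorted (value, group, rank): (6,G1,1), (8,G2,2), (10,G1,3), (11,G1,4), (13,G1,5.5), (13,G4,5.5), (14,G2,7), (15,G3,8), (16,G3,9.5), (16,G4,9.5), (17,G2,11), (21,G3,12), (27,G4,13), (28,G4,14), (30,G4,15)
Step 2: Sum ranks within each group.
R_1 = 13.5 (n_1 = 4)
R_2 = 20 (n_2 = 3)
R_3 = 29.5 (n_3 = 3)
R_4 = 57 (n_4 = 5)
Step 3: H = 12/(N(N+1)) * sum(R_i^2/n_i) - 3(N+1)
     = 12/(15*16) * (13.5^2/4 + 20^2/3 + 29.5^2/3 + 57^2/5) - 3*16
     = 0.050000 * 1118.78 - 48
     = 7.938958.
Step 4: Ties present; correction factor C = 1 - 12/(15^3 - 15) = 0.996429. Corrected H = 7.938958 / 0.996429 = 7.967413.
Step 5: Under H0, H ~ chi^2(3); p-value = 0.046690.
Step 6: alpha = 0.1. reject H0.

H = 7.9674, df = 3, p = 0.046690, reject H0.


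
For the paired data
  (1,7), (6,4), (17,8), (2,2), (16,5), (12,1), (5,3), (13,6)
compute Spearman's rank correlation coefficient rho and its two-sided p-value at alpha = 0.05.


Step 1: Rank x and y separately (midranks; no ties here).
rank(x): 1->1, 6->4, 17->8, 2->2, 16->7, 12->5, 5->3, 13->6
rank(y): 7->7, 4->4, 8->8, 2->2, 5->5, 1->1, 3->3, 6->6
Step 2: d_i = R_x(i) - R_y(i); compute d_i^2.
  (1-7)^2=36, (4-4)^2=0, (8-8)^2=0, (2-2)^2=0, (7-5)^2=4, (5-1)^2=16, (3-3)^2=0, (6-6)^2=0
sum(d^2) = 56.
Step 3: rho = 1 - 6*56 / (8*(8^2 - 1)) = 1 - 336/504 = 0.333333.
Step 4: Under H0, t = rho * sqrt((n-2)/(1-rho^2)) = 0.8660 ~ t(6).
Step 5: Two-sided p-value from the t-distribution with 6 df = 0.419753.
Step 6: alpha = 0.05. fail to reject H0.

rho = 0.3333, p = 0.419753, fail to reject H0 at alpha = 0.05.


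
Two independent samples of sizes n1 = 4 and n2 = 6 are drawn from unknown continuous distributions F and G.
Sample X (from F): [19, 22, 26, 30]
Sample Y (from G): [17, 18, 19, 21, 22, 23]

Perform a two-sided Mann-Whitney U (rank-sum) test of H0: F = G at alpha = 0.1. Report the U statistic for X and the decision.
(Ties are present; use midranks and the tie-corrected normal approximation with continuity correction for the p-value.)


Step 1: Combine and sort all 10 observations; assign midranks.
sorted (value, group): (17,Y), (18,Y), (19,X), (19,Y), (21,Y), (22,X), (22,Y), (23,Y), (26,X), (30,X)
ranks: 17->1, 18->2, 19->3.5, 19->3.5, 21->5, 22->6.5, 22->6.5, 23->8, 26->9, 30->10
Step 2: Rank sum for X: R1 = 3.5 + 6.5 + 9 + 10 = 29.
Step 3: U_X = R1 - n1(n1+1)/2 = 29 - 4*5/2 = 29 - 10 = 19.
       U_Y = n1*n2 - U_X = 24 - 19 = 5.
Step 4: Ties are present, so use the tie-corrected normal approximation (with continuity correction) for the p-value.
Step 5: p-value = 0.163233; compare to alpha = 0.1. fail to reject H0.

U_X = 19, p = 0.163233, fail to reject H0 at alpha = 0.1.


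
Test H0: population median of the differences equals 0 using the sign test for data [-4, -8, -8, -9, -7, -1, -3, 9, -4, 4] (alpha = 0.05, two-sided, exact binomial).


Step 1: Discard zero differences. Original n = 10; n_eff = number of nonzero differences = 10.
Nonzero differences (with sign): -4, -8, -8, -9, -7, -1, -3, +9, -4, +4
Step 2: Count signs: positive = 2, negative = 8.
Step 3: Under H0: P(positive) = 0.5, so the number of positives S ~ Bin(10, 0.5).
Step 4: Two-sided exact p-value = sum of Bin(10,0.5) probabilities at or below the observed probability = 0.109375.
Step 5: alpha = 0.05. fail to reject H0.

n_eff = 10, pos = 2, neg = 8, p = 0.109375, fail to reject H0.


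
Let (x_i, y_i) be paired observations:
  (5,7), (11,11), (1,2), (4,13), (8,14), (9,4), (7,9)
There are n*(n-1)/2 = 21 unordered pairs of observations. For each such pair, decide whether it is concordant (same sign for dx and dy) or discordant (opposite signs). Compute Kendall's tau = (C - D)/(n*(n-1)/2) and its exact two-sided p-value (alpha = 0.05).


Step 1: Enumerate the 21 unordered pairs (i,j) with i<j and classify each by sign(x_j-x_i) * sign(y_j-y_i).
  (1,2):dx=+6,dy=+4->C; (1,3):dx=-4,dy=-5->C; (1,4):dx=-1,dy=+6->D; (1,5):dx=+3,dy=+7->C
  (1,6):dx=+4,dy=-3->D; (1,7):dx=+2,dy=+2->C; (2,3):dx=-10,dy=-9->C; (2,4):dx=-7,dy=+2->D
  (2,5):dx=-3,dy=+3->D; (2,6):dx=-2,dy=-7->C; (2,7):dx=-4,dy=-2->C; (3,4):dx=+3,dy=+11->C
  (3,5):dx=+7,dy=+12->C; (3,6):dx=+8,dy=+2->C; (3,7):dx=+6,dy=+7->C; (4,5):dx=+4,dy=+1->C
  (4,6):dx=+5,dy=-9->D; (4,7):dx=+3,dy=-4->D; (5,6):dx=+1,dy=-10->D; (5,7):dx=-1,dy=-5->C
  (6,7):dx=-2,dy=+5->D
Step 2: C = 13, D = 8, total pairs = 21.
Step 3: tau = (C - D)/(n(n-1)/2) = (13 - 8)/21 = 0.238095.
Step 4: Exact two-sided p-value (enumerate n! = 5040 permutations of y under H0): p = 0.561905.
Step 5: alpha = 0.05. fail to reject H0.

tau_b = 0.2381 (C=13, D=8), p = 0.561905, fail to reject H0.


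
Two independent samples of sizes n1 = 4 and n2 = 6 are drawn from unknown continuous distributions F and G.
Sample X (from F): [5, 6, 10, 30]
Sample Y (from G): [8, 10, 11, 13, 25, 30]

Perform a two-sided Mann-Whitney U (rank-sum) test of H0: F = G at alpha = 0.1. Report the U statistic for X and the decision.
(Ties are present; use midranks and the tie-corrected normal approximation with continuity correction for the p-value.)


Step 1: Combine and sort all 10 observations; assign midranks.
sorted (value, group): (5,X), (6,X), (8,Y), (10,X), (10,Y), (11,Y), (13,Y), (25,Y), (30,X), (30,Y)
ranks: 5->1, 6->2, 8->3, 10->4.5, 10->4.5, 11->6, 13->7, 25->8, 30->9.5, 30->9.5
Step 2: Rank sum for X: R1 = 1 + 2 + 4.5 + 9.5 = 17.
Step 3: U_X = R1 - n1(n1+1)/2 = 17 - 4*5/2 = 17 - 10 = 7.
       U_Y = n1*n2 - U_X = 24 - 7 = 17.
Step 4: Ties are present, so use the tie-corrected normal approximation (with continuity correction) for the p-value.
Step 5: p-value = 0.334409; compare to alpha = 0.1. fail to reject H0.

U_X = 7, p = 0.334409, fail to reject H0 at alpha = 0.1.


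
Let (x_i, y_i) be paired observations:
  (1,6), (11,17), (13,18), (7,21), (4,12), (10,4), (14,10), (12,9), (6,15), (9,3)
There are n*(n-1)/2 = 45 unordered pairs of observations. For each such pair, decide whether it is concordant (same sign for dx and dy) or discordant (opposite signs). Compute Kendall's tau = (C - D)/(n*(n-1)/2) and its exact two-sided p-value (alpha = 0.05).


Step 1: Enumerate the 45 unordered pairs (i,j) with i<j and classify each by sign(x_j-x_i) * sign(y_j-y_i).
  (1,2):dx=+10,dy=+11->C; (1,3):dx=+12,dy=+12->C; (1,4):dx=+6,dy=+15->C; (1,5):dx=+3,dy=+6->C
  (1,6):dx=+9,dy=-2->D; (1,7):dx=+13,dy=+4->C; (1,8):dx=+11,dy=+3->C; (1,9):dx=+5,dy=+9->C
  (1,10):dx=+8,dy=-3->D; (2,3):dx=+2,dy=+1->C; (2,4):dx=-4,dy=+4->D; (2,5):dx=-7,dy=-5->C
  (2,6):dx=-1,dy=-13->C; (2,7):dx=+3,dy=-7->D; (2,8):dx=+1,dy=-8->D; (2,9):dx=-5,dy=-2->C
  (2,10):dx=-2,dy=-14->C; (3,4):dx=-6,dy=+3->D; (3,5):dx=-9,dy=-6->C; (3,6):dx=-3,dy=-14->C
  (3,7):dx=+1,dy=-8->D; (3,8):dx=-1,dy=-9->C; (3,9):dx=-7,dy=-3->C; (3,10):dx=-4,dy=-15->C
  (4,5):dx=-3,dy=-9->C; (4,6):dx=+3,dy=-17->D; (4,7):dx=+7,dy=-11->D; (4,8):dx=+5,dy=-12->D
  (4,9):dx=-1,dy=-6->C; (4,10):dx=+2,dy=-18->D; (5,6):dx=+6,dy=-8->D; (5,7):dx=+10,dy=-2->D
  (5,8):dx=+8,dy=-3->D; (5,9):dx=+2,dy=+3->C; (5,10):dx=+5,dy=-9->D; (6,7):dx=+4,dy=+6->C
  (6,8):dx=+2,dy=+5->C; (6,9):dx=-4,dy=+11->D; (6,10):dx=-1,dy=-1->C; (7,8):dx=-2,dy=-1->C
  (7,9):dx=-8,dy=+5->D; (7,10):dx=-5,dy=-7->C; (8,9):dx=-6,dy=+6->D; (8,10):dx=-3,dy=-6->C
  (9,10):dx=+3,dy=-12->D
Step 2: C = 26, D = 19, total pairs = 45.
Step 3: tau = (C - D)/(n(n-1)/2) = (26 - 19)/45 = 0.155556.
Step 4: Exact two-sided p-value (enumerate n! = 3628800 permutations of y under H0): p = 0.600654.
Step 5: alpha = 0.05. fail to reject H0.

tau_b = 0.1556 (C=26, D=19), p = 0.600654, fail to reject H0.


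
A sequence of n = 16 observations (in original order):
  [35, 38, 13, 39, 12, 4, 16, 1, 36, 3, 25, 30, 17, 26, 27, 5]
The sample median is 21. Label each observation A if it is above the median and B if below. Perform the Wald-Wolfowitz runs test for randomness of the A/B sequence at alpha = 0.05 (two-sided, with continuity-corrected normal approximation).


Step 1: Compute median = 21; label A = above, B = below.
Labels in order: AABABBBBABAABAAB  (n_A = 8, n_B = 8)
Step 2: Count runs R = 10.
Step 3: Under H0 (random ordering), E[R] = 2*n_A*n_B/(n_A+n_B) + 1 = 2*8*8/16 + 1 = 9.0000.
        Var[R] = 2*n_A*n_B*(2*n_A*n_B - n_A - n_B) / ((n_A+n_B)^2 * (n_A+n_B-1)) = 14336/3840 = 3.7333.
        SD[R] = 1.9322.
Step 4: Continuity-corrected z = (R - 0.5 - E[R]) / SD[R] = (10 - 0.5 - 9.0000) / 1.9322 = 0.2588.
Step 5: Two-sided p-value via normal approximation = 2*(1 - Phi(|z|)) = 0.795809.
Step 6: alpha = 0.05. fail to reject H0.

R = 10, z = 0.2588, p = 0.795809, fail to reject H0.


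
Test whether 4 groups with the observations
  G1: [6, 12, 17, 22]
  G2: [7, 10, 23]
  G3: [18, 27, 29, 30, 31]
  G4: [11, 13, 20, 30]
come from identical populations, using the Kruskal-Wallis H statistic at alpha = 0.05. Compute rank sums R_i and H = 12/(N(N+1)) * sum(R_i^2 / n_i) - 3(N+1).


Step 1: Combine all N = 16 observations and assign midranks.
sorted (value, group, rank): (6,G1,1), (7,G2,2), (10,G2,3), (11,G4,4), (12,G1,5), (13,G4,6), (17,G1,7), (18,G3,8), (20,G4,9), (22,G1,10), (23,G2,11), (27,G3,12), (29,G3,13), (30,G3,14.5), (30,G4,14.5), (31,G3,16)
Step 2: Sum ranks within each group.
R_1 = 23 (n_1 = 4)
R_2 = 16 (n_2 = 3)
R_3 = 63.5 (n_3 = 5)
R_4 = 33.5 (n_4 = 4)
Step 3: H = 12/(N(N+1)) * sum(R_i^2/n_i) - 3(N+1)
     = 12/(16*17) * (23^2/4 + 16^2/3 + 63.5^2/5 + 33.5^2/4) - 3*17
     = 0.044118 * 1304.6 - 51
     = 6.555699.
Step 4: Ties present; correction factor C = 1 - 6/(16^3 - 16) = 0.998529. Corrected H = 6.555699 / 0.998529 = 6.565353.
Step 5: Under H0, H ~ chi^2(3); p-value = 0.087120.
Step 6: alpha = 0.05. fail to reject H0.

H = 6.5654, df = 3, p = 0.087120, fail to reject H0.


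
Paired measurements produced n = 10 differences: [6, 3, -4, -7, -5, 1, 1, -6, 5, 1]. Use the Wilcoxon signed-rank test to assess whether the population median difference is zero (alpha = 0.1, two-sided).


Step 1: Drop any zero differences (none here) and take |d_i|.
|d| = [6, 3, 4, 7, 5, 1, 1, 6, 5, 1]
Step 2: Midrank |d_i| (ties get averaged ranks).
ranks: |6|->8.5, |3|->4, |4|->5, |7|->10, |5|->6.5, |1|->2, |1|->2, |6|->8.5, |5|->6.5, |1|->2
Step 3: Attach original signs; sum ranks with positive sign and with negative sign.
W+ = 8.5 + 4 + 2 + 2 + 6.5 + 2 = 25
W- = 5 + 10 + 6.5 + 8.5 = 30
(Check: W+ + W- = 55 should equal n(n+1)/2 = 55.)
Step 4: Test statistic W = min(W+, W-) = 25.
Step 5: Ties in |d|, so use the tie-corrected normal approximation.
        E[W] = n(n+1)/4 = 10*11/4 = 27.5.
        Tie groups: |d|=1 (t=3), |d|=5 (t=2), |d|=6 (t=2); sum(t^3 - t) = 36.
        Var[W] = n(n+1)(2n+1)/24 - sum(t^3-t)/48 = 2310/24 - 36/48 = 95.5.
        z = (W - E[W]) / sqrt(Var[W]) = (25 - 27.5) / 9.7724 = -0.2558.
        Two-sided p = 2*Phi(z) = 0.798088.
Step 6: alpha = 0.1. fail to reject H0.

W+ = 25, W- = 30, W = min = 25, p = 0.798088, fail to reject H0.
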